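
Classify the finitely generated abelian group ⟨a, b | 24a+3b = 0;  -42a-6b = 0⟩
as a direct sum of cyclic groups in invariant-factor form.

Answer: M ≅ ℤ/3 ⊕ ℤ/6

Derivation:
rank_ℚ(R)=2; free=2−2=0
SNF(R) diag = [3, 6] → torsion [3, 6]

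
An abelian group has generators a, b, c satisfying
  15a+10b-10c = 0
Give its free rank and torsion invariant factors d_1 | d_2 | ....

rank_ℚ(R)=1; free=3−1=2
SNF(R) diag = [5] → torsion [5]

Answer: M ≅ ℤ^2 ⊕ ℤ/5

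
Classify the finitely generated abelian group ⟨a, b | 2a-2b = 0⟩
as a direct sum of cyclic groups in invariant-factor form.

Answer: M ≅ ℤ^1 ⊕ ℤ/2

Derivation:
rank_ℚ(R)=1; free=2−1=1
SNF(R) diag = [2] → torsion [2]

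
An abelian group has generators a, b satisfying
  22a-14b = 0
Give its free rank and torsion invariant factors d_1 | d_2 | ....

Answer: M ≅ ℤ^1 ⊕ ℤ/2

Derivation:
rank_ℚ(R)=1; free=2−1=1
SNF(R) diag = [2] → torsion [2]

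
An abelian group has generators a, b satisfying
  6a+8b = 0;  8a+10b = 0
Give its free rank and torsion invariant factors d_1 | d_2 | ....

rank_ℚ(R)=2; free=2−2=0
SNF(R) diag = [2, 2] → torsion [2, 2]

Answer: M ≅ ℤ/2 ⊕ ℤ/2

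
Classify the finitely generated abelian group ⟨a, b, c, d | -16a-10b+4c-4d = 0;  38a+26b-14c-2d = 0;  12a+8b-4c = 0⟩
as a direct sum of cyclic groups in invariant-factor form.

Answer: M ≅ ℤ^1 ⊕ ℤ/2 ⊕ ℤ/2 ⊕ ℤ/4

Derivation:
rank_ℚ(R)=3; free=4−3=1
SNF(R) diag = [2, 2, 4] → torsion [2, 2, 4]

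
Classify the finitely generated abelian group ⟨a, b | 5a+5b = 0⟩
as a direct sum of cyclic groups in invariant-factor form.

rank_ℚ(R)=1; free=2−1=1
SNF(R) diag = [5] → torsion [5]

Answer: M ≅ ℤ^1 ⊕ ℤ/5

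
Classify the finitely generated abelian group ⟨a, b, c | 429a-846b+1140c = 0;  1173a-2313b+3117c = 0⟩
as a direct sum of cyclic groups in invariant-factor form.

rank_ℚ(R)=2; free=3−2=1
SNF(R) diag = [3, 9] → torsion [3, 9]

Answer: M ≅ ℤ^1 ⊕ ℤ/3 ⊕ ℤ/9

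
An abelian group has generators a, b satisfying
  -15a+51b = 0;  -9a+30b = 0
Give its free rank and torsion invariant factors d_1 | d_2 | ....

Answer: M ≅ ℤ/3 ⊕ ℤ/3

Derivation:
rank_ℚ(R)=2; free=2−2=0
SNF(R) diag = [3, 3] → torsion [3, 3]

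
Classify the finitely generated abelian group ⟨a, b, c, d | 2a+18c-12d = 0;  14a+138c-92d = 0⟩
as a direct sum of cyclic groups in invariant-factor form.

rank_ℚ(R)=2; free=4−2=2
SNF(R) diag = [2, 4] → torsion [2, 4]

Answer: M ≅ ℤ^2 ⊕ ℤ/2 ⊕ ℤ/4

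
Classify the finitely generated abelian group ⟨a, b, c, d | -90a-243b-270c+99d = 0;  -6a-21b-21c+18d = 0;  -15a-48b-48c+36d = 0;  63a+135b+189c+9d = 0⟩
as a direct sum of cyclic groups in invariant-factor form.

Answer: M ≅ ℤ/3 ⊕ ℤ/9 ⊕ ℤ/27 ⊕ ℤ/27

Derivation:
rank_ℚ(R)=4; free=4−4=0
SNF(R) diag = [3, 9, 27, 27] → torsion [3, 9, 27, 27]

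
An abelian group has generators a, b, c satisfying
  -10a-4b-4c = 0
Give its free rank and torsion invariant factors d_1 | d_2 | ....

Answer: M ≅ ℤ^2 ⊕ ℤ/2

Derivation:
rank_ℚ(R)=1; free=3−1=2
SNF(R) diag = [2] → torsion [2]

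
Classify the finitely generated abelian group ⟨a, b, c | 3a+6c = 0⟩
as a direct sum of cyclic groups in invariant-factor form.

Answer: M ≅ ℤ^2 ⊕ ℤ/3

Derivation:
rank_ℚ(R)=1; free=3−1=2
SNF(R) diag = [3] → torsion [3]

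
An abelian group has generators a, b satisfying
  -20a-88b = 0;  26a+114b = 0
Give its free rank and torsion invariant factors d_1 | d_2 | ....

rank_ℚ(R)=2; free=2−2=0
SNF(R) diag = [2, 4] → torsion [2, 4]

Answer: M ≅ ℤ/2 ⊕ ℤ/4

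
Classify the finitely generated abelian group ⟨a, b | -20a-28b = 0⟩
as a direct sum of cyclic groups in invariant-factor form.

Answer: M ≅ ℤ^1 ⊕ ℤ/4

Derivation:
rank_ℚ(R)=1; free=2−1=1
SNF(R) diag = [4] → torsion [4]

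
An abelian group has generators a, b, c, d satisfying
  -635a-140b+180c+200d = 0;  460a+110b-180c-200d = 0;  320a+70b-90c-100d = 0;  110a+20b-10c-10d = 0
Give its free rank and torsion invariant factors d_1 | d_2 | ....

rank_ℚ(R)=4; free=4−4=0
SNF(R) diag = [5, 10, 10, 30] → torsion [5, 10, 10, 30]

Answer: M ≅ ℤ/5 ⊕ ℤ/10 ⊕ ℤ/10 ⊕ ℤ/30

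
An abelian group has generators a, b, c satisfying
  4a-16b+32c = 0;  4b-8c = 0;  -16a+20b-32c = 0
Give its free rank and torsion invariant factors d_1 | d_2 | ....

rank_ℚ(R)=3; free=3−3=0
SNF(R) diag = [4, 4, 8] → torsion [4, 4, 8]

Answer: M ≅ ℤ/4 ⊕ ℤ/4 ⊕ ℤ/8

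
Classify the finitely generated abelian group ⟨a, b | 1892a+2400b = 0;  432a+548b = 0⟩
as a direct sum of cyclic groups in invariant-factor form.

Answer: M ≅ ℤ/4 ⊕ ℤ/4

Derivation:
rank_ℚ(R)=2; free=2−2=0
SNF(R) diag = [4, 4] → torsion [4, 4]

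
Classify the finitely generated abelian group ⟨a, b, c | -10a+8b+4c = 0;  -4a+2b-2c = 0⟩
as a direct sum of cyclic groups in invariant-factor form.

rank_ℚ(R)=2; free=3−2=1
SNF(R) diag = [2, 6] → torsion [2, 6]

Answer: M ≅ ℤ^1 ⊕ ℤ/2 ⊕ ℤ/6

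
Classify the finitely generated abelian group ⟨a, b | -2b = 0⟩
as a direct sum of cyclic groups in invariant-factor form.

Answer: M ≅ ℤ^1 ⊕ ℤ/2

Derivation:
rank_ℚ(R)=1; free=2−1=1
SNF(R) diag = [2] → torsion [2]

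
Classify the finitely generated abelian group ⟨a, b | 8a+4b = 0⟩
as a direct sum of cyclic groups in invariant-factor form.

Answer: M ≅ ℤ^1 ⊕ ℤ/4

Derivation:
rank_ℚ(R)=1; free=2−1=1
SNF(R) diag = [4] → torsion [4]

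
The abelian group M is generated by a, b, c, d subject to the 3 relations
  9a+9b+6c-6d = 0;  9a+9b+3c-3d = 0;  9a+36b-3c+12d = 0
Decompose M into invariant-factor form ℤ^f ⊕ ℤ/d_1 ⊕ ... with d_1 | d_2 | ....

Answer: M ≅ ℤ^1 ⊕ ℤ/3 ⊕ ℤ/9 ⊕ ℤ/9

Derivation:
rank_ℚ(R)=3; free=4−3=1
SNF(R) diag = [3, 9, 9] → torsion [3, 9, 9]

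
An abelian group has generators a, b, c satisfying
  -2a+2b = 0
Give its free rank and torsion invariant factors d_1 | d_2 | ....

rank_ℚ(R)=1; free=3−1=2
SNF(R) diag = [2] → torsion [2]

Answer: M ≅ ℤ^2 ⊕ ℤ/2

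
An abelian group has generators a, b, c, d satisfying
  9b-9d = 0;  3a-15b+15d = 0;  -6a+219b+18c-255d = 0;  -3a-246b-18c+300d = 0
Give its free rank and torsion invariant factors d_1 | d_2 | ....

Answer: M ≅ ℤ/3 ⊕ ℤ/9 ⊕ ℤ/18 ⊕ ℤ/18

Derivation:
rank_ℚ(R)=4; free=4−4=0
SNF(R) diag = [3, 9, 18, 18] → torsion [3, 9, 18, 18]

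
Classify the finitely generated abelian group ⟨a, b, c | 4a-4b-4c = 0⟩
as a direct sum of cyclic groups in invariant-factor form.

rank_ℚ(R)=1; free=3−1=2
SNF(R) diag = [4] → torsion [4]

Answer: M ≅ ℤ^2 ⊕ ℤ/4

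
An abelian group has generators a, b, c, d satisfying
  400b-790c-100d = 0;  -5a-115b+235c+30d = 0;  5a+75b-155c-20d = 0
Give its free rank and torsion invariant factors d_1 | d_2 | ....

rank_ℚ(R)=3; free=4−3=1
SNF(R) diag = [5, 10, 10] → torsion [5, 10, 10]

Answer: M ≅ ℤ^1 ⊕ ℤ/5 ⊕ ℤ/10 ⊕ ℤ/10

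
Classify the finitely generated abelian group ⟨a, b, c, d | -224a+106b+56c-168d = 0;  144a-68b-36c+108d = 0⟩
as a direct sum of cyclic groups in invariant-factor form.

Answer: M ≅ ℤ^2 ⊕ ℤ/2 ⊕ ℤ/4

Derivation:
rank_ℚ(R)=2; free=4−2=2
SNF(R) diag = [2, 4] → torsion [2, 4]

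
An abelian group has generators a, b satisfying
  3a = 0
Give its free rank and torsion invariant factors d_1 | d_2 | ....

rank_ℚ(R)=1; free=2−1=1
SNF(R) diag = [3] → torsion [3]

Answer: M ≅ ℤ^1 ⊕ ℤ/3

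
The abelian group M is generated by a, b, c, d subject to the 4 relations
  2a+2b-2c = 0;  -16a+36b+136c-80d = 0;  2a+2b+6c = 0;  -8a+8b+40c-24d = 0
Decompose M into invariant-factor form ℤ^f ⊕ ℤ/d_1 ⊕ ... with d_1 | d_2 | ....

Answer: M ≅ ℤ/2 ⊕ ℤ/4 ⊕ ℤ/8 ⊕ ℤ/8

Derivation:
rank_ℚ(R)=4; free=4−4=0
SNF(R) diag = [2, 4, 8, 8] → torsion [2, 4, 8, 8]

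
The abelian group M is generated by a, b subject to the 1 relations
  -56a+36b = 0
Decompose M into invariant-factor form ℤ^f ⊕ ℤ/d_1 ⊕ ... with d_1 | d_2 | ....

rank_ℚ(R)=1; free=2−1=1
SNF(R) diag = [4] → torsion [4]

Answer: M ≅ ℤ^1 ⊕ ℤ/4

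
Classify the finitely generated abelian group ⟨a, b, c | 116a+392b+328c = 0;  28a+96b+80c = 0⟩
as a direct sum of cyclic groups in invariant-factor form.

Answer: M ≅ ℤ^1 ⊕ ℤ/4 ⊕ ℤ/8

Derivation:
rank_ℚ(R)=2; free=3−2=1
SNF(R) diag = [4, 8] → torsion [4, 8]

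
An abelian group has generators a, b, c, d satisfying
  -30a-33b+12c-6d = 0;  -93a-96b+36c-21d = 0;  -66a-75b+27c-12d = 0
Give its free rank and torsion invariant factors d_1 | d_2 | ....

Answer: M ≅ ℤ^1 ⊕ ℤ/3 ⊕ ℤ/3 ⊕ ℤ/3

Derivation:
rank_ℚ(R)=3; free=4−3=1
SNF(R) diag = [3, 3, 3] → torsion [3, 3, 3]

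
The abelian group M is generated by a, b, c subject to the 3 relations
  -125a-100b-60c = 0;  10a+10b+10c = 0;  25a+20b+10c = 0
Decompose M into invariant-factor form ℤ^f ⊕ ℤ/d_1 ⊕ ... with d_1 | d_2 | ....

Answer: M ≅ ℤ/5 ⊕ ℤ/10 ⊕ ℤ/10

Derivation:
rank_ℚ(R)=3; free=3−3=0
SNF(R) diag = [5, 10, 10] → torsion [5, 10, 10]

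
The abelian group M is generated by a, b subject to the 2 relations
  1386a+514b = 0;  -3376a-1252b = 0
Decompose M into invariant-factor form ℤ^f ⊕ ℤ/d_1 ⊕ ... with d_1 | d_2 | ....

rank_ℚ(R)=2; free=2−2=0
SNF(R) diag = [2, 4] → torsion [2, 4]

Answer: M ≅ ℤ/2 ⊕ ℤ/4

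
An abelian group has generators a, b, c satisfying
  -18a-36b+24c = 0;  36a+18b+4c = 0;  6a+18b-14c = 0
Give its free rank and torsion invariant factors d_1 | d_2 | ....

Answer: M ≅ ℤ/2 ⊕ ℤ/6 ⊕ ℤ/18

Derivation:
rank_ℚ(R)=3; free=3−3=0
SNF(R) diag = [2, 6, 18] → torsion [2, 6, 18]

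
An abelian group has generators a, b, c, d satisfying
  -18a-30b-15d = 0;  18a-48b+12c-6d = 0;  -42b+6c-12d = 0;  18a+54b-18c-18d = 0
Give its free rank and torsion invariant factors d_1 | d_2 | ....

rank_ℚ(R)=4; free=4−4=0
SNF(R) diag = [3, 6, 18, 36] → torsion [3, 6, 18, 36]

Answer: M ≅ ℤ/3 ⊕ ℤ/6 ⊕ ℤ/18 ⊕ ℤ/36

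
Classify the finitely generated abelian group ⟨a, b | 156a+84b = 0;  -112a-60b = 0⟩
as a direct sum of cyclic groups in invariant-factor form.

Answer: M ≅ ℤ/4 ⊕ ℤ/12

Derivation:
rank_ℚ(R)=2; free=2−2=0
SNF(R) diag = [4, 12] → torsion [4, 12]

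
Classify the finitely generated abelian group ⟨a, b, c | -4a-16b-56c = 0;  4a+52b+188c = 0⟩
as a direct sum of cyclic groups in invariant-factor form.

Answer: M ≅ ℤ^1 ⊕ ℤ/4 ⊕ ℤ/12

Derivation:
rank_ℚ(R)=2; free=3−2=1
SNF(R) diag = [4, 12] → torsion [4, 12]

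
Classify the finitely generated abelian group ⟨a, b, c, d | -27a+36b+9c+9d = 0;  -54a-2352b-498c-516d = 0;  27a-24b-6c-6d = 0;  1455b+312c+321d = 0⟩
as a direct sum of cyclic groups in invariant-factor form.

Answer: M ≅ ℤ/3 ⊕ ℤ/9 ⊕ ℤ/27 ⊕ ℤ/54

Derivation:
rank_ℚ(R)=4; free=4−4=0
SNF(R) diag = [3, 9, 27, 54] → torsion [3, 9, 27, 54]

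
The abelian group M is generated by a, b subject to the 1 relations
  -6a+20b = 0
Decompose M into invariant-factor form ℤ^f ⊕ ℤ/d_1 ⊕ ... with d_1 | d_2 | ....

Answer: M ≅ ℤ^1 ⊕ ℤ/2

Derivation:
rank_ℚ(R)=1; free=2−1=1
SNF(R) diag = [2] → torsion [2]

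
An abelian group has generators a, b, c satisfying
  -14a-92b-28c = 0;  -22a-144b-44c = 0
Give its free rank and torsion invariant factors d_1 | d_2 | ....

Answer: M ≅ ℤ^1 ⊕ ℤ/2 ⊕ ℤ/4

Derivation:
rank_ℚ(R)=2; free=3−2=1
SNF(R) diag = [2, 4] → torsion [2, 4]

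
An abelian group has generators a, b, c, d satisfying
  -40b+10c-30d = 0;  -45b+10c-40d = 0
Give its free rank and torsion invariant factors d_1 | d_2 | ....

rank_ℚ(R)=2; free=4−2=2
SNF(R) diag = [5, 10] → torsion [5, 10]

Answer: M ≅ ℤ^2 ⊕ ℤ/5 ⊕ ℤ/10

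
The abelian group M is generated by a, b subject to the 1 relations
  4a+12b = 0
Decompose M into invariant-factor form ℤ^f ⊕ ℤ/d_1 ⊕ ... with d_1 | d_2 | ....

Answer: M ≅ ℤ^1 ⊕ ℤ/4

Derivation:
rank_ℚ(R)=1; free=2−1=1
SNF(R) diag = [4] → torsion [4]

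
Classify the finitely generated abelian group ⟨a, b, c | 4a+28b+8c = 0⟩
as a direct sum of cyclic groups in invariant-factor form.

Answer: M ≅ ℤ^2 ⊕ ℤ/4

Derivation:
rank_ℚ(R)=1; free=3−1=2
SNF(R) diag = [4] → torsion [4]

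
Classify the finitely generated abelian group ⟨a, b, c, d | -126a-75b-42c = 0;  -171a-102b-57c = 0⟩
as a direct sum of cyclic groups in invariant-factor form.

rank_ℚ(R)=2; free=4−2=2
SNF(R) diag = [3, 3] → torsion [3, 3]

Answer: M ≅ ℤ^2 ⊕ ℤ/3 ⊕ ℤ/3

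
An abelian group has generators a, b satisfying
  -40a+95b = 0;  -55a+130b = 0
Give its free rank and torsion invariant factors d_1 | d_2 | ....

rank_ℚ(R)=2; free=2−2=0
SNF(R) diag = [5, 5] → torsion [5, 5]

Answer: M ≅ ℤ/5 ⊕ ℤ/5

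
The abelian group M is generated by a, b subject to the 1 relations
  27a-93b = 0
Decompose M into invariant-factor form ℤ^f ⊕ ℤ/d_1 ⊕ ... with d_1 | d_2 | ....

rank_ℚ(R)=1; free=2−1=1
SNF(R) diag = [3] → torsion [3]

Answer: M ≅ ℤ^1 ⊕ ℤ/3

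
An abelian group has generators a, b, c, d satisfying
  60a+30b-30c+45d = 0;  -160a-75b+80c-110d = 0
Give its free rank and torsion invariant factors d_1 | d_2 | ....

rank_ℚ(R)=2; free=4−2=2
SNF(R) diag = [5, 15] → torsion [5, 15]

Answer: M ≅ ℤ^2 ⊕ ℤ/5 ⊕ ℤ/15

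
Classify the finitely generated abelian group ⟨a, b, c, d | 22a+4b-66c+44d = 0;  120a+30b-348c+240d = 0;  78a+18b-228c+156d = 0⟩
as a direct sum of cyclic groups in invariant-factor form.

rank_ℚ(R)=3; free=4−3=1
SNF(R) diag = [2, 6, 6] → torsion [2, 6, 6]

Answer: M ≅ ℤ^1 ⊕ ℤ/2 ⊕ ℤ/6 ⊕ ℤ/6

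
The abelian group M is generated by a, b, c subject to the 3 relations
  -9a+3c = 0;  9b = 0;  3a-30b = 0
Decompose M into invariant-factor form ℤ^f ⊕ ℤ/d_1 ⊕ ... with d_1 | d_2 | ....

Answer: M ≅ ℤ/3 ⊕ ℤ/3 ⊕ ℤ/9

Derivation:
rank_ℚ(R)=3; free=3−3=0
SNF(R) diag = [3, 3, 9] → torsion [3, 3, 9]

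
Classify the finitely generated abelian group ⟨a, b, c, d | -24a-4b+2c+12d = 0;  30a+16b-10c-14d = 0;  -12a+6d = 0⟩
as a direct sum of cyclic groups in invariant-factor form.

Answer: M ≅ ℤ^1 ⊕ ℤ/2 ⊕ ℤ/2 ⊕ ℤ/6

Derivation:
rank_ℚ(R)=3; free=4−3=1
SNF(R) diag = [2, 2, 6] → torsion [2, 2, 6]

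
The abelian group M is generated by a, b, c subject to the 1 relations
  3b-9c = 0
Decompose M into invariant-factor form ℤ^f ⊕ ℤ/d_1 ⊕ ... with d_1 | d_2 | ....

Answer: M ≅ ℤ^2 ⊕ ℤ/3

Derivation:
rank_ℚ(R)=1; free=3−1=2
SNF(R) diag = [3] → torsion [3]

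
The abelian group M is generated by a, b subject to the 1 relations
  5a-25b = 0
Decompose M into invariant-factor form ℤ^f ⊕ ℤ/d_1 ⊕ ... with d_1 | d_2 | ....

Answer: M ≅ ℤ^1 ⊕ ℤ/5

Derivation:
rank_ℚ(R)=1; free=2−1=1
SNF(R) diag = [5] → torsion [5]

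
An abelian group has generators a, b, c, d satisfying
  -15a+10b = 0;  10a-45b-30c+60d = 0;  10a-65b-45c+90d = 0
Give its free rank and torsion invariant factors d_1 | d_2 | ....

rank_ℚ(R)=3; free=4−3=1
SNF(R) diag = [5, 5, 15] → torsion [5, 5, 15]

Answer: M ≅ ℤ^1 ⊕ ℤ/5 ⊕ ℤ/5 ⊕ ℤ/15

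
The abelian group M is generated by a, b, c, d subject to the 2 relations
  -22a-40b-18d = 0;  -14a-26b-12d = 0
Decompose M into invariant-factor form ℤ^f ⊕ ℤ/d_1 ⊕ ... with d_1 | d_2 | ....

Answer: M ≅ ℤ^2 ⊕ ℤ/2 ⊕ ℤ/6

Derivation:
rank_ℚ(R)=2; free=4−2=2
SNF(R) diag = [2, 6] → torsion [2, 6]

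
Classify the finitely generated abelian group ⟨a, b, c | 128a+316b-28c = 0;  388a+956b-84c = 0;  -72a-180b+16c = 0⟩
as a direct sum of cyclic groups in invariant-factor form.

rank_ℚ(R)=3; free=3−3=0
SNF(R) diag = [4, 4, 12] → torsion [4, 4, 12]

Answer: M ≅ ℤ/4 ⊕ ℤ/4 ⊕ ℤ/12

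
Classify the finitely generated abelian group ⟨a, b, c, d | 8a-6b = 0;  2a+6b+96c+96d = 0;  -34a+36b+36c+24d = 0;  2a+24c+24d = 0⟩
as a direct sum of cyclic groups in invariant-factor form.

rank_ℚ(R)=4; free=4−4=0
SNF(R) diag = [2, 6, 12, 24] → torsion [2, 6, 12, 24]

Answer: M ≅ ℤ/2 ⊕ ℤ/6 ⊕ ℤ/12 ⊕ ℤ/24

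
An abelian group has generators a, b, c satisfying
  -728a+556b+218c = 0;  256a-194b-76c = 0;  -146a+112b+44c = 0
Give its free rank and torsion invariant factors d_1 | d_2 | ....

rank_ℚ(R)=3; free=3−3=0
SNF(R) diag = [2, 6, 6] → torsion [2, 6, 6]

Answer: M ≅ ℤ/2 ⊕ ℤ/6 ⊕ ℤ/6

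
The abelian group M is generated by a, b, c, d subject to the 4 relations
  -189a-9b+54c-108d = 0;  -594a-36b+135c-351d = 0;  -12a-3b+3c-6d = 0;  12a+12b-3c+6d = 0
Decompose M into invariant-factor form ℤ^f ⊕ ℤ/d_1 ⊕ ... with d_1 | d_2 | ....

Answer: M ≅ ℤ/3 ⊕ ℤ/9 ⊕ ℤ/27 ⊕ ℤ/81

Derivation:
rank_ℚ(R)=4; free=4−4=0
SNF(R) diag = [3, 9, 27, 81] → torsion [3, 9, 27, 81]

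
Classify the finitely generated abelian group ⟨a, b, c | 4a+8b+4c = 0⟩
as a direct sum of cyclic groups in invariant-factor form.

rank_ℚ(R)=1; free=3−1=2
SNF(R) diag = [4] → torsion [4]

Answer: M ≅ ℤ^2 ⊕ ℤ/4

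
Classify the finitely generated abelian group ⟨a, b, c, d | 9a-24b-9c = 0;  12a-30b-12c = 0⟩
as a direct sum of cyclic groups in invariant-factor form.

Answer: M ≅ ℤ^2 ⊕ ℤ/3 ⊕ ℤ/6

Derivation:
rank_ℚ(R)=2; free=4−2=2
SNF(R) diag = [3, 6] → torsion [3, 6]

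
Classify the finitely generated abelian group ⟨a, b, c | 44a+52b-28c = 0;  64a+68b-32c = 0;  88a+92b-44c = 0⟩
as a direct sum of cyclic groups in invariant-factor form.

Answer: M ≅ ℤ/4 ⊕ ℤ/12 ⊕ ℤ/12

Derivation:
rank_ℚ(R)=3; free=3−3=0
SNF(R) diag = [4, 12, 12] → torsion [4, 12, 12]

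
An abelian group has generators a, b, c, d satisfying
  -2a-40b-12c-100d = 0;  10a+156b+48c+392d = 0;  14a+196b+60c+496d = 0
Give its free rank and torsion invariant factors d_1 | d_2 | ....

Answer: M ≅ ℤ^1 ⊕ ℤ/2 ⊕ ℤ/4 ⊕ ℤ/12

Derivation:
rank_ℚ(R)=3; free=4−3=1
SNF(R) diag = [2, 4, 12] → torsion [2, 4, 12]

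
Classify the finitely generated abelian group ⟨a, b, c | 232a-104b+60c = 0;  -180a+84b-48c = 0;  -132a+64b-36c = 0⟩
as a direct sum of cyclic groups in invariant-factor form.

Answer: M ≅ ℤ/4 ⊕ ℤ/4 ⊕ ℤ/12

Derivation:
rank_ℚ(R)=3; free=3−3=0
SNF(R) diag = [4, 4, 12] → torsion [4, 4, 12]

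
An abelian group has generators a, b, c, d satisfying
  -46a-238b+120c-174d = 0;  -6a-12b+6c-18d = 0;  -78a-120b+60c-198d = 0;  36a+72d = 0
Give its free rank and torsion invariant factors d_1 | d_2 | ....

rank_ℚ(R)=4; free=4−4=0
SNF(R) diag = [2, 6, 18, 36] → torsion [2, 6, 18, 36]

Answer: M ≅ ℤ/2 ⊕ ℤ/6 ⊕ ℤ/18 ⊕ ℤ/36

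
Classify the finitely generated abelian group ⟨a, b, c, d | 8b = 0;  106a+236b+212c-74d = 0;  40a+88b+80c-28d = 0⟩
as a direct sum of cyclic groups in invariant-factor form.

Answer: M ≅ ℤ^1 ⊕ ℤ/2 ⊕ ℤ/4 ⊕ ℤ/8

Derivation:
rank_ℚ(R)=3; free=4−3=1
SNF(R) diag = [2, 4, 8] → torsion [2, 4, 8]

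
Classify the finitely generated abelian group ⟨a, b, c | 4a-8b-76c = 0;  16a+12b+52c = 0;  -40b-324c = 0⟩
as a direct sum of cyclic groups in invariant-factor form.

rank_ℚ(R)=3; free=3−3=0
SNF(R) diag = [4, 4, 4] → torsion [4, 4, 4]

Answer: M ≅ ℤ/4 ⊕ ℤ/4 ⊕ ℤ/4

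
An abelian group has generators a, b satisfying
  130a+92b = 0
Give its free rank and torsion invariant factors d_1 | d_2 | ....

rank_ℚ(R)=1; free=2−1=1
SNF(R) diag = [2] → torsion [2]

Answer: M ≅ ℤ^1 ⊕ ℤ/2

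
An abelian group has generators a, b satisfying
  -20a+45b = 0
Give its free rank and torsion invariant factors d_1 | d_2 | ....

Answer: M ≅ ℤ^1 ⊕ ℤ/5

Derivation:
rank_ℚ(R)=1; free=2−1=1
SNF(R) diag = [5] → torsion [5]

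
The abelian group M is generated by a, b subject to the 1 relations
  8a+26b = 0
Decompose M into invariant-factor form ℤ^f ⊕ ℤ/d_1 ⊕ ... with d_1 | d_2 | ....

Answer: M ≅ ℤ^1 ⊕ ℤ/2

Derivation:
rank_ℚ(R)=1; free=2−1=1
SNF(R) diag = [2] → torsion [2]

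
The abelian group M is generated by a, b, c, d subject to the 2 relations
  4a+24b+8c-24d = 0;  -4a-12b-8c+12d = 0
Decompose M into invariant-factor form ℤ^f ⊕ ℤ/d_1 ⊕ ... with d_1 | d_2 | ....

rank_ℚ(R)=2; free=4−2=2
SNF(R) diag = [4, 12] → torsion [4, 12]

Answer: M ≅ ℤ^2 ⊕ ℤ/4 ⊕ ℤ/12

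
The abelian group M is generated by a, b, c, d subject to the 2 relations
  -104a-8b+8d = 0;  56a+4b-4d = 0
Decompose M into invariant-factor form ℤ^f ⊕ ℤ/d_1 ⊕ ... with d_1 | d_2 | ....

rank_ℚ(R)=2; free=4−2=2
SNF(R) diag = [4, 8] → torsion [4, 8]

Answer: M ≅ ℤ^2 ⊕ ℤ/4 ⊕ ℤ/8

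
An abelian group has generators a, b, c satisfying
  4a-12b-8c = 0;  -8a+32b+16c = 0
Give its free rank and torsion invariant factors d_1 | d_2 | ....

Answer: M ≅ ℤ^1 ⊕ ℤ/4 ⊕ ℤ/8

Derivation:
rank_ℚ(R)=2; free=3−2=1
SNF(R) diag = [4, 8] → torsion [4, 8]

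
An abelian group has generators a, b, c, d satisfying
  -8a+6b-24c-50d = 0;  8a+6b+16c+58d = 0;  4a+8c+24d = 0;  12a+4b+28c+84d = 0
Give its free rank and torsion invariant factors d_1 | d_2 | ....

rank_ℚ(R)=4; free=4−4=0
SNF(R) diag = [2, 4, 4, 4] → torsion [2, 4, 4, 4]

Answer: M ≅ ℤ/2 ⊕ ℤ/4 ⊕ ℤ/4 ⊕ ℤ/4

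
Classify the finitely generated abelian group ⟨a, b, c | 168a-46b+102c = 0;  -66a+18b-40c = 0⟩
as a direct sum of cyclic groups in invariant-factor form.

Answer: M ≅ ℤ^1 ⊕ ℤ/2 ⊕ ℤ/2

Derivation:
rank_ℚ(R)=2; free=3−2=1
SNF(R) diag = [2, 2] → torsion [2, 2]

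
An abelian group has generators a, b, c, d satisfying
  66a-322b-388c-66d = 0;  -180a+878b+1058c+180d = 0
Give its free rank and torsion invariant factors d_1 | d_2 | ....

Answer: M ≅ ℤ^2 ⊕ ℤ/2 ⊕ ℤ/6

Derivation:
rank_ℚ(R)=2; free=4−2=2
SNF(R) diag = [2, 6] → torsion [2, 6]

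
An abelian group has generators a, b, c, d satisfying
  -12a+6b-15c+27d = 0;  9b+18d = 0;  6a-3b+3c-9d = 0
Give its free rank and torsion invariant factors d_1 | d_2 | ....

Answer: M ≅ ℤ^1 ⊕ ℤ/3 ⊕ ℤ/9 ⊕ ℤ/18

Derivation:
rank_ℚ(R)=3; free=4−3=1
SNF(R) diag = [3, 9, 18] → torsion [3, 9, 18]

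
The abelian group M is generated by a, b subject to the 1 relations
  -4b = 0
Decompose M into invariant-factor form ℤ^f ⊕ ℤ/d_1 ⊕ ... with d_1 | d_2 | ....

Answer: M ≅ ℤ^1 ⊕ ℤ/4

Derivation:
rank_ℚ(R)=1; free=2−1=1
SNF(R) diag = [4] → torsion [4]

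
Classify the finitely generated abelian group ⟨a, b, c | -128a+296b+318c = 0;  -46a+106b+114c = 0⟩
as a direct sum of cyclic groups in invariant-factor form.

Answer: M ≅ ℤ^1 ⊕ ℤ/2 ⊕ ℤ/6

Derivation:
rank_ℚ(R)=2; free=3−2=1
SNF(R) diag = [2, 6] → torsion [2, 6]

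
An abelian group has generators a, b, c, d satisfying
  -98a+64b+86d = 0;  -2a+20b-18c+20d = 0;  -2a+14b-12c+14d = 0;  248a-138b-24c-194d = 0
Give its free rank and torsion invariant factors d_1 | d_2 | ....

rank_ℚ(R)=4; free=4−4=0
SNF(R) diag = [2, 2, 6, 6] → torsion [2, 2, 6, 6]

Answer: M ≅ ℤ/2 ⊕ ℤ/2 ⊕ ℤ/6 ⊕ ℤ/6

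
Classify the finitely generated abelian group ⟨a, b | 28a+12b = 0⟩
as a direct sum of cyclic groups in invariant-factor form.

rank_ℚ(R)=1; free=2−1=1
SNF(R) diag = [4] → torsion [4]

Answer: M ≅ ℤ^1 ⊕ ℤ/4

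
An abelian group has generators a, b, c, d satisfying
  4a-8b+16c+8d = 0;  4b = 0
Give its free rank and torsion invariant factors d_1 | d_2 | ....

Answer: M ≅ ℤ^2 ⊕ ℤ/4 ⊕ ℤ/4

Derivation:
rank_ℚ(R)=2; free=4−2=2
SNF(R) diag = [4, 4] → torsion [4, 4]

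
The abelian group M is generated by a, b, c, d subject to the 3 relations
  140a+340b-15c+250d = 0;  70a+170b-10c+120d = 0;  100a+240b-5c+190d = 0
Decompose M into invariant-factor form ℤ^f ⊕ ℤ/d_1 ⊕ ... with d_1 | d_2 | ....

rank_ℚ(R)=3; free=4−3=1
SNF(R) diag = [5, 10, 20] → torsion [5, 10, 20]

Answer: M ≅ ℤ^1 ⊕ ℤ/5 ⊕ ℤ/10 ⊕ ℤ/20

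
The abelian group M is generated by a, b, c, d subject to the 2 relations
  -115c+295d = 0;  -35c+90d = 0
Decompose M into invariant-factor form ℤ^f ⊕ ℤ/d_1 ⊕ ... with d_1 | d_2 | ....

Answer: M ≅ ℤ^2 ⊕ ℤ/5 ⊕ ℤ/5

Derivation:
rank_ℚ(R)=2; free=4−2=2
SNF(R) diag = [5, 5] → torsion [5, 5]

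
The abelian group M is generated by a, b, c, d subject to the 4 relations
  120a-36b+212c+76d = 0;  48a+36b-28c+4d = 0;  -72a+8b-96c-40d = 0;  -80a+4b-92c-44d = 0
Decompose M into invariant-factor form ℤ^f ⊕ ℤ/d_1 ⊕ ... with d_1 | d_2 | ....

rank_ℚ(R)=4; free=4−4=0
SNF(R) diag = [4, 8, 16, 48] → torsion [4, 8, 16, 48]

Answer: M ≅ ℤ/4 ⊕ ℤ/8 ⊕ ℤ/16 ⊕ ℤ/48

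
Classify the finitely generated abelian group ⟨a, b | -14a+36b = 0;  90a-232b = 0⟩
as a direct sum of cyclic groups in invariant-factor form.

Answer: M ≅ ℤ/2 ⊕ ℤ/4

Derivation:
rank_ℚ(R)=2; free=2−2=0
SNF(R) diag = [2, 4] → torsion [2, 4]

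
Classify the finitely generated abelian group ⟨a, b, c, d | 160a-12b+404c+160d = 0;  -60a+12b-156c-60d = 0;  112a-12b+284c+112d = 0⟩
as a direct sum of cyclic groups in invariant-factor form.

Answer: M ≅ ℤ^1 ⊕ ℤ/4 ⊕ ℤ/12 ⊕ ℤ/24

Derivation:
rank_ℚ(R)=3; free=4−3=1
SNF(R) diag = [4, 12, 24] → torsion [4, 12, 24]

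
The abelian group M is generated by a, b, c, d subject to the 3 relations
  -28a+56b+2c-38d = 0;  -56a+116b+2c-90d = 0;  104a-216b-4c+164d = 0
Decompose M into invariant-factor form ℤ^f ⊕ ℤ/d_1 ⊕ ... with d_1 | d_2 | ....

rank_ℚ(R)=3; free=4−3=1
SNF(R) diag = [2, 4, 8] → torsion [2, 4, 8]

Answer: M ≅ ℤ^1 ⊕ ℤ/2 ⊕ ℤ/4 ⊕ ℤ/8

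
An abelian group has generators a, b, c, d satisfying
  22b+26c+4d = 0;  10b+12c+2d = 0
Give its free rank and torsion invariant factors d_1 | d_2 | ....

rank_ℚ(R)=2; free=4−2=2
SNF(R) diag = [2, 2] → torsion [2, 2]

Answer: M ≅ ℤ^2 ⊕ ℤ/2 ⊕ ℤ/2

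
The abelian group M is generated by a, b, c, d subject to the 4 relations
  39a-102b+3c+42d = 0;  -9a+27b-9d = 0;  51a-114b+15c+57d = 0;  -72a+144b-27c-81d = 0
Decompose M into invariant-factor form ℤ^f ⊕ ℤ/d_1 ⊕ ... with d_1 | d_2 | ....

rank_ℚ(R)=4; free=4−4=0
SNF(R) diag = [3, 9, 9, 9] → torsion [3, 9, 9, 9]

Answer: M ≅ ℤ/3 ⊕ ℤ/9 ⊕ ℤ/9 ⊕ ℤ/9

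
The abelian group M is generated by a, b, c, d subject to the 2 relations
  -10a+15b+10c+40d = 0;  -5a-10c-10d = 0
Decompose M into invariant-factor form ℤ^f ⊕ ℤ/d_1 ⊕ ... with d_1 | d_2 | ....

rank_ℚ(R)=2; free=4−2=2
SNF(R) diag = [5, 15] → torsion [5, 15]

Answer: M ≅ ℤ^2 ⊕ ℤ/5 ⊕ ℤ/15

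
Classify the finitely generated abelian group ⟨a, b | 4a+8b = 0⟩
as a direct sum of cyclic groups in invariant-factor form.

rank_ℚ(R)=1; free=2−1=1
SNF(R) diag = [4] → torsion [4]

Answer: M ≅ ℤ^1 ⊕ ℤ/4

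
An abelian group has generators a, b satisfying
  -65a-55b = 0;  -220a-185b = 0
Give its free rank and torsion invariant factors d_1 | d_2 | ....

rank_ℚ(R)=2; free=2−2=0
SNF(R) diag = [5, 15] → torsion [5, 15]

Answer: M ≅ ℤ/5 ⊕ ℤ/15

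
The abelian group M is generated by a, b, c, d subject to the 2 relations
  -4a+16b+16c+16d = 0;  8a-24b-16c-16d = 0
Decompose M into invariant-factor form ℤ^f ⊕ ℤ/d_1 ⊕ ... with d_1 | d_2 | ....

rank_ℚ(R)=2; free=4−2=2
SNF(R) diag = [4, 8] → torsion [4, 8]

Answer: M ≅ ℤ^2 ⊕ ℤ/4 ⊕ ℤ/8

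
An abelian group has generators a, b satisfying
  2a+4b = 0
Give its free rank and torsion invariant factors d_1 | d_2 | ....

Answer: M ≅ ℤ^1 ⊕ ℤ/2

Derivation:
rank_ℚ(R)=1; free=2−1=1
SNF(R) diag = [2] → torsion [2]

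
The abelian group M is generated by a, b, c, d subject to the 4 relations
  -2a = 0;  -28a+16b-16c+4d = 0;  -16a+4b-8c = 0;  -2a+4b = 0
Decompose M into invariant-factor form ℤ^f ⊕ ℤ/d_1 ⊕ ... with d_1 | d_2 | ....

rank_ℚ(R)=4; free=4−4=0
SNF(R) diag = [2, 4, 4, 8] → torsion [2, 4, 4, 8]

Answer: M ≅ ℤ/2 ⊕ ℤ/4 ⊕ ℤ/4 ⊕ ℤ/8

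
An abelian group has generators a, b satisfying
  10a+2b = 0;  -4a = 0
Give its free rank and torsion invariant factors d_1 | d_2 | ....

Answer: M ≅ ℤ/2 ⊕ ℤ/4

Derivation:
rank_ℚ(R)=2; free=2−2=0
SNF(R) diag = [2, 4] → torsion [2, 4]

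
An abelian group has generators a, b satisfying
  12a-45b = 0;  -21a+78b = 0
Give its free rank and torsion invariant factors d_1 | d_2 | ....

rank_ℚ(R)=2; free=2−2=0
SNF(R) diag = [3, 3] → torsion [3, 3]

Answer: M ≅ ℤ/3 ⊕ ℤ/3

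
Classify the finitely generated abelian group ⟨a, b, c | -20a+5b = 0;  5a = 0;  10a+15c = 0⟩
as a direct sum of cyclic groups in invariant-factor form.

Answer: M ≅ ℤ/5 ⊕ ℤ/5 ⊕ ℤ/15

Derivation:
rank_ℚ(R)=3; free=3−3=0
SNF(R) diag = [5, 5, 15] → torsion [5, 5, 15]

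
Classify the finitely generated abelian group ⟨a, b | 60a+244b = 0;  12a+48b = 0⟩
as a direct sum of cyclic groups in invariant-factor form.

Answer: M ≅ ℤ/4 ⊕ ℤ/12

Derivation:
rank_ℚ(R)=2; free=2−2=0
SNF(R) diag = [4, 12] → torsion [4, 12]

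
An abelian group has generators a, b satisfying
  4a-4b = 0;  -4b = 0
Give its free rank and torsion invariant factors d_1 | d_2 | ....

Answer: M ≅ ℤ/4 ⊕ ℤ/4

Derivation:
rank_ℚ(R)=2; free=2−2=0
SNF(R) diag = [4, 4] → torsion [4, 4]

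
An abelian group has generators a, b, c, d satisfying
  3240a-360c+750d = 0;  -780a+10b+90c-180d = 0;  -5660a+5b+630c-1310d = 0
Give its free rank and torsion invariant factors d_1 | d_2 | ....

rank_ℚ(R)=3; free=4−3=1
SNF(R) diag = [5, 10, 30] → torsion [5, 10, 30]

Answer: M ≅ ℤ^1 ⊕ ℤ/5 ⊕ ℤ/10 ⊕ ℤ/30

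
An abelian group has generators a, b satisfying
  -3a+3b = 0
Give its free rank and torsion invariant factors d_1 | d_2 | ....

Answer: M ≅ ℤ^1 ⊕ ℤ/3

Derivation:
rank_ℚ(R)=1; free=2−1=1
SNF(R) diag = [3] → torsion [3]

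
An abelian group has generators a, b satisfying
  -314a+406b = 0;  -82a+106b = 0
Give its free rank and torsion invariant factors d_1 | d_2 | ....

Answer: M ≅ ℤ/2 ⊕ ℤ/4

Derivation:
rank_ℚ(R)=2; free=2−2=0
SNF(R) diag = [2, 4] → torsion [2, 4]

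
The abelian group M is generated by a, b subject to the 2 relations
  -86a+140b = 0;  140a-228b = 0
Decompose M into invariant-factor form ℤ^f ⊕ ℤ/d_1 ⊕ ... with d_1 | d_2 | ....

rank_ℚ(R)=2; free=2−2=0
SNF(R) diag = [2, 4] → torsion [2, 4]

Answer: M ≅ ℤ/2 ⊕ ℤ/4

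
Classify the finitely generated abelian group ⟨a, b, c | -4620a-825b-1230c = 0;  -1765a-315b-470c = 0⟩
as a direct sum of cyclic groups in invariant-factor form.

Answer: M ≅ ℤ^1 ⊕ ℤ/5 ⊕ ℤ/15

Derivation:
rank_ℚ(R)=2; free=3−2=1
SNF(R) diag = [5, 15] → torsion [5, 15]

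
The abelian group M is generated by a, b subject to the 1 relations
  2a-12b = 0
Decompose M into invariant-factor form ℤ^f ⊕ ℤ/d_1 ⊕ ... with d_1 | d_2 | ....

Answer: M ≅ ℤ^1 ⊕ ℤ/2

Derivation:
rank_ℚ(R)=1; free=2−1=1
SNF(R) diag = [2] → torsion [2]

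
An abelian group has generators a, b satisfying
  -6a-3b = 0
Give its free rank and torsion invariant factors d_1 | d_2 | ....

Answer: M ≅ ℤ^1 ⊕ ℤ/3

Derivation:
rank_ℚ(R)=1; free=2−1=1
SNF(R) diag = [3] → torsion [3]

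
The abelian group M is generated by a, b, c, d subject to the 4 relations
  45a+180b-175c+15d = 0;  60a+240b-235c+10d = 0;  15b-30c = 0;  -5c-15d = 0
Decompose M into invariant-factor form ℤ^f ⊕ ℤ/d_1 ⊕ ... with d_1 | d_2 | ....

rank_ℚ(R)=4; free=4−4=0
SNF(R) diag = [5, 5, 15, 45] → torsion [5, 5, 15, 45]

Answer: M ≅ ℤ/5 ⊕ ℤ/5 ⊕ ℤ/15 ⊕ ℤ/45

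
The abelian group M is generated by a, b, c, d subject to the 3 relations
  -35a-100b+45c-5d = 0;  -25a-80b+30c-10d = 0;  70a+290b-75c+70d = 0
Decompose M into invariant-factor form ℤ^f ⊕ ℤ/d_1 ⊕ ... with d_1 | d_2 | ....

Answer: M ≅ ℤ^1 ⊕ ℤ/5 ⊕ ℤ/15 ⊕ ℤ/15

Derivation:
rank_ℚ(R)=3; free=4−3=1
SNF(R) diag = [5, 15, 15] → torsion [5, 15, 15]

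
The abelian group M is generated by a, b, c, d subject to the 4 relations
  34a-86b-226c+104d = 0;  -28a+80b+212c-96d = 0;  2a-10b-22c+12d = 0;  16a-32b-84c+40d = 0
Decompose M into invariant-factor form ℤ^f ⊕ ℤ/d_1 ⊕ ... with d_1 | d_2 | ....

Answer: M ≅ ℤ/2 ⊕ ℤ/4 ⊕ ℤ/12 ⊕ ℤ/12

Derivation:
rank_ℚ(R)=4; free=4−4=0
SNF(R) diag = [2, 4, 12, 12] → torsion [2, 4, 12, 12]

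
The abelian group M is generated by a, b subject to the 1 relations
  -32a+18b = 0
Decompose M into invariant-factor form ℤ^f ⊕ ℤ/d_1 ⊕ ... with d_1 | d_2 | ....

rank_ℚ(R)=1; free=2−1=1
SNF(R) diag = [2] → torsion [2]

Answer: M ≅ ℤ^1 ⊕ ℤ/2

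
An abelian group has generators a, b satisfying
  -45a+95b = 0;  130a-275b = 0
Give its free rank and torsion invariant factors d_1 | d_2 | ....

Answer: M ≅ ℤ/5 ⊕ ℤ/5

Derivation:
rank_ℚ(R)=2; free=2−2=0
SNF(R) diag = [5, 5] → torsion [5, 5]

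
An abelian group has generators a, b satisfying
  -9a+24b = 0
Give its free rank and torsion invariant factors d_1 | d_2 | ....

rank_ℚ(R)=1; free=2−1=1
SNF(R) diag = [3] → torsion [3]

Answer: M ≅ ℤ^1 ⊕ ℤ/3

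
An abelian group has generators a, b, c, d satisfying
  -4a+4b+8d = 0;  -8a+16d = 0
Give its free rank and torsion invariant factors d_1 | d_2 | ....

Answer: M ≅ ℤ^2 ⊕ ℤ/4 ⊕ ℤ/8

Derivation:
rank_ℚ(R)=2; free=4−2=2
SNF(R) diag = [4, 8] → torsion [4, 8]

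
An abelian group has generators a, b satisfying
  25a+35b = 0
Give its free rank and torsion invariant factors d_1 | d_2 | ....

Answer: M ≅ ℤ^1 ⊕ ℤ/5

Derivation:
rank_ℚ(R)=1; free=2−1=1
SNF(R) diag = [5] → torsion [5]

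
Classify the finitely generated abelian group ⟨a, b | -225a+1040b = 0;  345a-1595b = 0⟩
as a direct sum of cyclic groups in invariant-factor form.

Answer: M ≅ ℤ/5 ⊕ ℤ/15

Derivation:
rank_ℚ(R)=2; free=2−2=0
SNF(R) diag = [5, 15] → torsion [5, 15]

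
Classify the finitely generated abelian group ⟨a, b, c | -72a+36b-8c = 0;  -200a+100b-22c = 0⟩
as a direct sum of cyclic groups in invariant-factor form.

Answer: M ≅ ℤ^1 ⊕ ℤ/2 ⊕ ℤ/4

Derivation:
rank_ℚ(R)=2; free=3−2=1
SNF(R) diag = [2, 4] → torsion [2, 4]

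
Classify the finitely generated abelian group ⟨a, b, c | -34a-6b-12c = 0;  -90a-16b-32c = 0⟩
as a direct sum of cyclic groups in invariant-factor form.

rank_ℚ(R)=2; free=3−2=1
SNF(R) diag = [2, 2] → torsion [2, 2]

Answer: M ≅ ℤ^1 ⊕ ℤ/2 ⊕ ℤ/2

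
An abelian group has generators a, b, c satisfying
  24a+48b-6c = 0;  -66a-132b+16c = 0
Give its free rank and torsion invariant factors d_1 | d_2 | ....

Answer: M ≅ ℤ^1 ⊕ ℤ/2 ⊕ ℤ/6

Derivation:
rank_ℚ(R)=2; free=3−2=1
SNF(R) diag = [2, 6] → torsion [2, 6]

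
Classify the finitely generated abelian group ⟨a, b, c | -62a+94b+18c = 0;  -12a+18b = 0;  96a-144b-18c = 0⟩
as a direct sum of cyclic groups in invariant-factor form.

rank_ℚ(R)=3; free=3−3=0
SNF(R) diag = [2, 6, 18] → torsion [2, 6, 18]

Answer: M ≅ ℤ/2 ⊕ ℤ/6 ⊕ ℤ/18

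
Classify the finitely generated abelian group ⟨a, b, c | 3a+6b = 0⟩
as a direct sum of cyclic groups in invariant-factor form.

rank_ℚ(R)=1; free=3−1=2
SNF(R) diag = [3] → torsion [3]

Answer: M ≅ ℤ^2 ⊕ ℤ/3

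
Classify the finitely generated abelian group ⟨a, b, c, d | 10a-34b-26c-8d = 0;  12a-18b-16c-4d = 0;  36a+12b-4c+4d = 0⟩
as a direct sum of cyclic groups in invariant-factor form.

Answer: M ≅ ℤ^1 ⊕ ℤ/2 ⊕ ℤ/2 ⊕ ℤ/4

Derivation:
rank_ℚ(R)=3; free=4−3=1
SNF(R) diag = [2, 2, 4] → torsion [2, 2, 4]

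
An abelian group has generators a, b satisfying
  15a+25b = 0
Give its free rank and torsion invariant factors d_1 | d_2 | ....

Answer: M ≅ ℤ^1 ⊕ ℤ/5

Derivation:
rank_ℚ(R)=1; free=2−1=1
SNF(R) diag = [5] → torsion [5]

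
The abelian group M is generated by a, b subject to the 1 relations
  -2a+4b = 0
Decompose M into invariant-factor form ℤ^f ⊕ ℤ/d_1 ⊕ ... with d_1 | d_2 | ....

rank_ℚ(R)=1; free=2−1=1
SNF(R) diag = [2] → torsion [2]

Answer: M ≅ ℤ^1 ⊕ ℤ/2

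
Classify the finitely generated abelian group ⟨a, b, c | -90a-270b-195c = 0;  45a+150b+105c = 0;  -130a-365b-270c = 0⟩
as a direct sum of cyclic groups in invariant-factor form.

rank_ℚ(R)=3; free=3−3=0
SNF(R) diag = [5, 15, 15] → torsion [5, 15, 15]

Answer: M ≅ ℤ/5 ⊕ ℤ/15 ⊕ ℤ/15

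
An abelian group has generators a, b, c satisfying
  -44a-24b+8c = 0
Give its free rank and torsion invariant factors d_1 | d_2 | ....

rank_ℚ(R)=1; free=3−1=2
SNF(R) diag = [4] → torsion [4]

Answer: M ≅ ℤ^2 ⊕ ℤ/4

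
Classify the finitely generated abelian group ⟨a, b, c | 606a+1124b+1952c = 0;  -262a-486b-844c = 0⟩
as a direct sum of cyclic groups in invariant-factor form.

rank_ℚ(R)=2; free=3−2=1
SNF(R) diag = [2, 2] → torsion [2, 2]

Answer: M ≅ ℤ^1 ⊕ ℤ/2 ⊕ ℤ/2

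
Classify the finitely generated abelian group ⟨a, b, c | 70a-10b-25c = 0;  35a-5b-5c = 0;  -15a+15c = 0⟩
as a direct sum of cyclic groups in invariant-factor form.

Answer: M ≅ ℤ/5 ⊕ ℤ/15 ⊕ ℤ/15

Derivation:
rank_ℚ(R)=3; free=3−3=0
SNF(R) diag = [5, 15, 15] → torsion [5, 15, 15]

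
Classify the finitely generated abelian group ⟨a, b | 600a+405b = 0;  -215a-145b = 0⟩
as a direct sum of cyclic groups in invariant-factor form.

Answer: M ≅ ℤ/5 ⊕ ℤ/15

Derivation:
rank_ℚ(R)=2; free=2−2=0
SNF(R) diag = [5, 15] → torsion [5, 15]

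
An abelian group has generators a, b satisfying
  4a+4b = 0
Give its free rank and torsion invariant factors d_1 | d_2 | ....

rank_ℚ(R)=1; free=2−1=1
SNF(R) diag = [4] → torsion [4]

Answer: M ≅ ℤ^1 ⊕ ℤ/4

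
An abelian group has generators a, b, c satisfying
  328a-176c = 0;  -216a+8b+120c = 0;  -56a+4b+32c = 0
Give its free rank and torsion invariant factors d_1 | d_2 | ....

Answer: M ≅ ℤ/4 ⊕ ℤ/8 ⊕ ℤ/8

Derivation:
rank_ℚ(R)=3; free=3−3=0
SNF(R) diag = [4, 8, 8] → torsion [4, 8, 8]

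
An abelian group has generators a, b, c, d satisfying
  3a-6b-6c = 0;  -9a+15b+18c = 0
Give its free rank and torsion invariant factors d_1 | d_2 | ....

rank_ℚ(R)=2; free=4−2=2
SNF(R) diag = [3, 3] → torsion [3, 3]

Answer: M ≅ ℤ^2 ⊕ ℤ/3 ⊕ ℤ/3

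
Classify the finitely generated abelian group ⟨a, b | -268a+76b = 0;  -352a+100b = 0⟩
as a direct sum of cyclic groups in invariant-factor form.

Answer: M ≅ ℤ/4 ⊕ ℤ/12

Derivation:
rank_ℚ(R)=2; free=2−2=0
SNF(R) diag = [4, 12] → torsion [4, 12]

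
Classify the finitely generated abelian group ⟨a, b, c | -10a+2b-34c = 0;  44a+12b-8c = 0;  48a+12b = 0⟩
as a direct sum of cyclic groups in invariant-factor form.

Answer: M ≅ ℤ/2 ⊕ ℤ/4 ⊕ ℤ/12

Derivation:
rank_ℚ(R)=3; free=3−3=0
SNF(R) diag = [2, 4, 12] → torsion [2, 4, 12]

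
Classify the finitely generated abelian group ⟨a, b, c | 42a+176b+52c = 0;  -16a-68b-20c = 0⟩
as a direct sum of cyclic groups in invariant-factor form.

rank_ℚ(R)=2; free=3−2=1
SNF(R) diag = [2, 4] → torsion [2, 4]

Answer: M ≅ ℤ^1 ⊕ ℤ/2 ⊕ ℤ/4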